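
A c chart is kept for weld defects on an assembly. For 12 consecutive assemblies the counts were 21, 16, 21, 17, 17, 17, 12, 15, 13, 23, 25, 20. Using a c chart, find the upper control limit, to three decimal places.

c̄ = (21 + 16 + 21 + 17 + 17 + 17 + 12 + 15 + 13 + 23 + 25 + 20) / 12 = 217 / 12 = 18.0833
UCL = c̄ + 3√c̄ = 18.0833 + 3 × √18.0833 = 18.0833 + 3 × 4.2525 = 30.8407

30.841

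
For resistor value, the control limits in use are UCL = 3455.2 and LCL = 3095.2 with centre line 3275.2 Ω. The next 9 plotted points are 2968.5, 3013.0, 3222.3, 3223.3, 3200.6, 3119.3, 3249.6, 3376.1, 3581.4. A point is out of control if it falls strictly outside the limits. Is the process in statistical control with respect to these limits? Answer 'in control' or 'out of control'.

out of control

Compare each point to [3095.2, 3455.2]: sample 1 = 2968.5 < LCL; sample 2 = 3013.0 < LCL; sample 9 = 3581.4 > UCL.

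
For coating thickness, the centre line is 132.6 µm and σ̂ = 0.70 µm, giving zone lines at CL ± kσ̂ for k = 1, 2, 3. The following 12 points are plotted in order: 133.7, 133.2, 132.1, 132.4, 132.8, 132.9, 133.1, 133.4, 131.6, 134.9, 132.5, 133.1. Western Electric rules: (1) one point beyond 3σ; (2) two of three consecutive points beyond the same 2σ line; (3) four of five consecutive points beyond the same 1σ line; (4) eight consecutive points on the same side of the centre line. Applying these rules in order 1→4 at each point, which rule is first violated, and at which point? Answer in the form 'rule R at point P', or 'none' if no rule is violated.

rule 1 at point 10

Zone of each point (C = within 1σ̂, B = 1σ̂–2σ̂, A = 2σ̂–3σ̂, * = beyond 3σ̂; sign = side of CL): 1:+B, 2:+C, 3:-C, 4:-C, 5:+C, 6:+C, 7:+C, 8:+B, 9:-B, 10:+*, 11:-C, 12:+C
Rule 1 (one point beyond the 3σ limits) is satisfied at point 10.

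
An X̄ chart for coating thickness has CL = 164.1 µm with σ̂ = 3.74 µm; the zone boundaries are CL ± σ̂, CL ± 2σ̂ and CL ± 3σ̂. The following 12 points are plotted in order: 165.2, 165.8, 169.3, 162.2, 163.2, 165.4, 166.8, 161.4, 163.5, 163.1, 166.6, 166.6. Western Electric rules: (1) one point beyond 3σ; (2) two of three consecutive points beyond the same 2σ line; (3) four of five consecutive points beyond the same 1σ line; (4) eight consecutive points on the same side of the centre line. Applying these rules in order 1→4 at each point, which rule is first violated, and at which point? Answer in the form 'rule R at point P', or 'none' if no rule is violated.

none

Zone of each point (C = within 1σ̂, B = 1σ̂–2σ̂, A = 2σ̂–3σ̂, * = beyond 3σ̂; sign = side of CL): 1:+C, 2:+C, 3:+B, 4:-C, 5:-C, 6:+C, 7:+C, 8:-C, 9:-C, 10:-C, 11:+C, 12:+C
No rule fires across all 12 points.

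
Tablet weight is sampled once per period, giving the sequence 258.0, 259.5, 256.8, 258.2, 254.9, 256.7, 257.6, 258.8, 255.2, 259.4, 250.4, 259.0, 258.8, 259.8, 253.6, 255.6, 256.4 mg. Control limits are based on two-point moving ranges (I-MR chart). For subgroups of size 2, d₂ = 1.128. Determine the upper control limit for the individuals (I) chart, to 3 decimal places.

X̄ = (258.0 + 259.5 + 256.8 + 258.2 + 254.9 + 256.7 + 257.6 + 258.8 + 255.2 + 259.4 + 250.4 + 259.0 + 258.8 + 259.8 + 253.6 + 255.6 + 256.4) / 17 = 256.9824
Moving ranges: 1.5, 2.7, 1.4, 3.3, 1.8, 0.9, 1.2, 3.6, 4.2, 9.0, 8.6, 0.2, 1.0, 6.2, 2.0, 0.8; M̄R̄ = 48.4000 / 16 = 3.0250
UCL = X̄ + 3·M̄R̄/d₂ = 256.9824 + 3 × 3.0250 / 1.128 = 265.0276

265.028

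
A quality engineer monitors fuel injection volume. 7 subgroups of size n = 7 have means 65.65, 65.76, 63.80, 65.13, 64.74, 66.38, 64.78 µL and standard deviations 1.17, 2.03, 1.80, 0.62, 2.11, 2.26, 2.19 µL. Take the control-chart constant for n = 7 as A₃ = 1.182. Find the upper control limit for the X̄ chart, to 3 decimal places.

X̄̄ = (65.65 + 65.76 + 63.80 + 65.13 + 64.74 + 66.38 + 64.78) / 7 = 65.1771
s̄ = (1.17 + 2.03 + 1.80 + 0.62 + 2.11 + 2.26 + 2.19) / 7 = 1.7400
UCL = X̄̄ + A₃·s̄ = 65.1771 + 1.182 × 1.7400 = 67.2338

67.234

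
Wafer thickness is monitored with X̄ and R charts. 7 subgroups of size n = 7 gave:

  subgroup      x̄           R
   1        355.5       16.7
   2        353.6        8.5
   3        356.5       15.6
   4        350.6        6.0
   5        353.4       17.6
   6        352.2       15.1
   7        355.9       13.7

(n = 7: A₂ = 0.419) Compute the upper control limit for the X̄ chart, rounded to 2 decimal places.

359.54

X̄̄ = (355.5 + 353.6 + 356.5 + 350.6 + 353.4 + 352.2 + 355.9) / 7 = 2477.7000 / 7 = 353.9571
R̄ = (16.7 + 8.5 + 15.6 + 6.0 + 17.6 + 15.1 + 13.7) / 7 = 93.2000 / 7 = 13.3143
UCL = X̄̄ + A₂·R̄ = 353.9571 + 0.419 × 13.3143 = 359.5358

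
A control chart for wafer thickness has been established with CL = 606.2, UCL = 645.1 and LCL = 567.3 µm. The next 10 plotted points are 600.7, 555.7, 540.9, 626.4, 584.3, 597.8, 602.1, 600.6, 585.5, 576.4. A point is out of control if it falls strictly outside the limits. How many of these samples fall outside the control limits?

2

Compare each point to [567.3, 645.1]: sample 2 = 555.7 < LCL; sample 3 = 540.9 < LCL.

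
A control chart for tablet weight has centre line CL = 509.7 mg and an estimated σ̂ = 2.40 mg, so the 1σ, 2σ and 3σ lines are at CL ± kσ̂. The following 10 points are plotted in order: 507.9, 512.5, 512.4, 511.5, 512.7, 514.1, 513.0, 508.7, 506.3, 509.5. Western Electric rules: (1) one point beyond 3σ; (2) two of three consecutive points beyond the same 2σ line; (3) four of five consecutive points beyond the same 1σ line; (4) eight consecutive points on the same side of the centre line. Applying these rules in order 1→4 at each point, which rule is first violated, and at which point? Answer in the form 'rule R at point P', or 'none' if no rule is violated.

Zone of each point (C = within 1σ̂, B = 1σ̂–2σ̂, A = 2σ̂–3σ̂, * = beyond 3σ̂; sign = side of CL): 1:-C, 2:+B, 3:+B, 4:+C, 5:+B, 6:+B, 7:+B, 8:-C, 9:-B, 10:-C
Rule 3 (four of five consecutive points beyond the same 1σ limit) is satisfied at point 6.

rule 3 at point 6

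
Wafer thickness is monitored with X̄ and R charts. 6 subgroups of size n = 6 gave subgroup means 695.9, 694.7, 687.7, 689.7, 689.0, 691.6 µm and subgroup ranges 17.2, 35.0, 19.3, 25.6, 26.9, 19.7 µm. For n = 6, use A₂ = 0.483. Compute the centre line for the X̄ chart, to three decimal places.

X̄̄ = (695.9 + 694.7 + 687.7 + 689.7 + 689.0 + 691.6) / 6 = 4148.6000 / 6 = 691.4333
CL = X̄̄ = 691.4333

691.433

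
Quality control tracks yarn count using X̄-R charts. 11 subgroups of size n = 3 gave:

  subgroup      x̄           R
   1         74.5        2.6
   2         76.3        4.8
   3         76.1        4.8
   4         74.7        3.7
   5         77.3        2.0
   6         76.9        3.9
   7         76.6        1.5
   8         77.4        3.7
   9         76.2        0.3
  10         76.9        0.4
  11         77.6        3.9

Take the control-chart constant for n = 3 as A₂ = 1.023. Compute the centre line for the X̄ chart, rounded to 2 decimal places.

X̄̄ = (74.5 + 76.3 + 76.1 + 74.7 + 77.3 + 76.9 + 76.6 + 77.4 + 76.2 + 76.9 + 77.6) / 11 = 840.5000 / 11 = 76.4091
CL = X̄̄ = 76.4091

76.41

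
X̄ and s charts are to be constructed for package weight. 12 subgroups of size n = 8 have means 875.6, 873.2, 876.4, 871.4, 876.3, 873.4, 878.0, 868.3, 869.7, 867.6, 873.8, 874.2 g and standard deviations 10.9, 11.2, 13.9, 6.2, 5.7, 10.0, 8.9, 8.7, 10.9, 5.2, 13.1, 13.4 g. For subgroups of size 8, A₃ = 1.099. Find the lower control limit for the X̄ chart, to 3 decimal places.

X̄̄ = (875.6 + 873.2 + 876.4 + 871.4 + 876.3 + 873.4 + 878.0 + 868.3 + 869.7 + 867.6 + 873.8 + 874.2) / 12 = 873.1583
s̄ = (10.9 + 11.2 + 13.9 + 6.2 + 5.7 + 10.0 + 8.9 + 8.7 + 10.9 + 5.2 + 13.1 + 13.4) / 12 = 9.8417
LCL = X̄̄ − A₃·s̄ = 873.1583 − 1.099 × 9.8417 = 862.3423

862.342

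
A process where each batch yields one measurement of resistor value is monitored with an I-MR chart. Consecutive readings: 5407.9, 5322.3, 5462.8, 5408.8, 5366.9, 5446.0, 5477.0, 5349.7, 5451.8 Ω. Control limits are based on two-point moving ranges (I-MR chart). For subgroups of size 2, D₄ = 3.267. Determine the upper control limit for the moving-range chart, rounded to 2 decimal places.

Moving ranges: 85.6, 140.5, 54.0, 41.9, 79.1, 31.0, 127.3, 102.1; M̄R̄ = 661.5000 / 8 = 82.6875
UCL_MR = D₄·M̄R̄ = 3.267 × 82.6875 = 270.1401

270.14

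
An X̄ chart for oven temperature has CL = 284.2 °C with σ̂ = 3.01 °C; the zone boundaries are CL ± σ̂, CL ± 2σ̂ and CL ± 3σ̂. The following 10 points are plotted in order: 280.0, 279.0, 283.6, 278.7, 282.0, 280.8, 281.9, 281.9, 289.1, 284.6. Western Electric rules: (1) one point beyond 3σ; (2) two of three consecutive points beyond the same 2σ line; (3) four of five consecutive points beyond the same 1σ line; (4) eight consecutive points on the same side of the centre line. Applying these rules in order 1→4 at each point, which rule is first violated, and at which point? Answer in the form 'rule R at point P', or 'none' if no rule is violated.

rule 4 at point 8

Zone of each point (C = within 1σ̂, B = 1σ̂–2σ̂, A = 2σ̂–3σ̂, * = beyond 3σ̂; sign = side of CL): 1:-B, 2:-B, 3:-C, 4:-B, 5:-C, 6:-B, 7:-C, 8:-C, 9:+B, 10:+C
Rule 4 (eight consecutive points on the same side of the centre line) is satisfied at point 8.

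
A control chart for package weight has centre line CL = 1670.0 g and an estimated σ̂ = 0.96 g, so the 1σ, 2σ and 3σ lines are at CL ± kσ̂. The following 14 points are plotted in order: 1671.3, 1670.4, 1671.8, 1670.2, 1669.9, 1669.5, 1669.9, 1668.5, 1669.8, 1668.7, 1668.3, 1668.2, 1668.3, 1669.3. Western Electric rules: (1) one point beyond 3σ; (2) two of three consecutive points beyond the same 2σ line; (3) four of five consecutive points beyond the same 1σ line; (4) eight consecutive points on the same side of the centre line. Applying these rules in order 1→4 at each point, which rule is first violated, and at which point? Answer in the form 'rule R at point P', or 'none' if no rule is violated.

Zone of each point (C = within 1σ̂, B = 1σ̂–2σ̂, A = 2σ̂–3σ̂, * = beyond 3σ̂; sign = side of CL): 1:+B, 2:+C, 3:+B, 4:+C, 5:-C, 6:-C, 7:-C, 8:-B, 9:-C, 10:-B, 11:-B, 12:-B, 13:-B, 14:-C
Rule 3 (four of five consecutive points beyond the same 1σ limit) is satisfied at point 12.

rule 3 at point 12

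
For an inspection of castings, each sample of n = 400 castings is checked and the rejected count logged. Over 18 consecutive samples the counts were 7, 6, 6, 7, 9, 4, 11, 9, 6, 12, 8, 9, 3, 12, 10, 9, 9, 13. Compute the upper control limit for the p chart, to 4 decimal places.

0.0423

p̄ = Σdᵢ / (k·n) = 150 / (18 × 400) = 0.02083
UCL = p̄ + 3·√(p̄(1−p̄)/n) = 0.02083 + 3 × √(0.02083×0.97917/400) = 0.02083 + 3 × 0.00714 = 0.04226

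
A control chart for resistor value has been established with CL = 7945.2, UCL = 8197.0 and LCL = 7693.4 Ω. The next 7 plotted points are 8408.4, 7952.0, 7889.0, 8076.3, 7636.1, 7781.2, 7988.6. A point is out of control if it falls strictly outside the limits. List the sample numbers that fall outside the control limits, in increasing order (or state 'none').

Compare each point to [7693.4, 8197.0]: sample 1 = 8408.4 > UCL; sample 5 = 7636.1 < LCL.

1, 5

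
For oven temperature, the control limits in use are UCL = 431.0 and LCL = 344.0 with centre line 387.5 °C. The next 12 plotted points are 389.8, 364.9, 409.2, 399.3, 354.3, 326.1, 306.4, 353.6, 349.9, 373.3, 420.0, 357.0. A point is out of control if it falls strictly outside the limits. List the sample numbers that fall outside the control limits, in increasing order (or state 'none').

6, 7

Compare each point to [344.0, 431.0]: sample 6 = 326.1 < LCL; sample 7 = 306.4 < LCL.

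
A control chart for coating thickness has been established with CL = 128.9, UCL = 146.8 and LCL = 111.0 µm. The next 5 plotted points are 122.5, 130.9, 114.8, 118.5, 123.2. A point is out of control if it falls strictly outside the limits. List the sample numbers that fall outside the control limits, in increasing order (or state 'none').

All 5 points lie within [111.0, 146.8].

none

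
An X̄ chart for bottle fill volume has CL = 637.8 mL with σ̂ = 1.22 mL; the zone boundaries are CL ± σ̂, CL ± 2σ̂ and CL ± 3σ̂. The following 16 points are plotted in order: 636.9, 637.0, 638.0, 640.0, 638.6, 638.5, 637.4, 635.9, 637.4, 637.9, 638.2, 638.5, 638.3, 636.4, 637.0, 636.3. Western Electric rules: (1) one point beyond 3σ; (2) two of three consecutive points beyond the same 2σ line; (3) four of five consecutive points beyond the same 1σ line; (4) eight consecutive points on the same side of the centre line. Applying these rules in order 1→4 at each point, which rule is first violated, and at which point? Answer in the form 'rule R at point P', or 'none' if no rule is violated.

none

Zone of each point (C = within 1σ̂, B = 1σ̂–2σ̂, A = 2σ̂–3σ̂, * = beyond 3σ̂; sign = side of CL): 1:-C, 2:-C, 3:+C, 4:+B, 5:+C, 6:+C, 7:-C, 8:-B, 9:-C, 10:+C, 11:+C, 12:+C, 13:+C, 14:-B, 15:-C, 16:-B
No rule fires across all 16 points.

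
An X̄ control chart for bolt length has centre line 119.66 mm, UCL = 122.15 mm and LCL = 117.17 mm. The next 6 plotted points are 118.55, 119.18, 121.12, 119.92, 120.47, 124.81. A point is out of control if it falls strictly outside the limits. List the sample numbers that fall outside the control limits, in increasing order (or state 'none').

6

Compare each point to [117.17, 122.15]: sample 6 = 124.81 > UCL.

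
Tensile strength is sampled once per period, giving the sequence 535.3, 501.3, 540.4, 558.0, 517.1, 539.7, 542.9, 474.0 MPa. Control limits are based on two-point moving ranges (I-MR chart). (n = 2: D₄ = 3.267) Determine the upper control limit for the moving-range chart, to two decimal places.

Moving ranges: 34.0, 39.1, 17.6, 40.9, 22.6, 3.2, 68.9; M̄R̄ = 226.3000 / 7 = 32.3286
UCL_MR = D₄·M̄R̄ = 3.267 × 32.3286 = 105.6174

105.62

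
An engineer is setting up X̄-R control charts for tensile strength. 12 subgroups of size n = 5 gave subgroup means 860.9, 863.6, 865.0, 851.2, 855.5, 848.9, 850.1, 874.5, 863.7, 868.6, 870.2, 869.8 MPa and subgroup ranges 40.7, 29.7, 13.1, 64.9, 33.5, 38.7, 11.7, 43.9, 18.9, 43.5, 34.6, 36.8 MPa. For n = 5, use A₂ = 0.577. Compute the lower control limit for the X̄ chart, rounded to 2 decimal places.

842.12

X̄̄ = (860.9 + 863.6 + 865.0 + 851.2 + 855.5 + 848.9 + 850.1 + 874.5 + 863.7 + 868.6 + 870.2 + 869.8) / 12 = 10342.0000 / 12 = 861.8333
R̄ = (40.7 + 29.7 + 13.1 + 64.9 + 33.5 + 38.7 + 11.7 + 43.9 + 18.9 + 43.5 + 34.6 + 36.8) / 12 = 410.0000 / 12 = 34.1667
LCL = X̄̄ − A₂·R̄ = 861.8333 − 0.577 × 34.1667 = 842.1192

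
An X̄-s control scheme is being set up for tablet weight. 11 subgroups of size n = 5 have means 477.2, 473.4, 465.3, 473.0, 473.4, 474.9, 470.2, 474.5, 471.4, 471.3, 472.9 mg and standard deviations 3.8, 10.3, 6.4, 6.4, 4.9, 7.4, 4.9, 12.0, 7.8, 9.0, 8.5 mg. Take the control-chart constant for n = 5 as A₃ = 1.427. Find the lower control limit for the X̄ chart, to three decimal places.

461.940

X̄̄ = (477.2 + 473.4 + 465.3 + 473.0 + 473.4 + 474.9 + 470.2 + 474.5 + 471.4 + 471.3 + 472.9) / 11 = 472.5000
s̄ = (3.8 + 10.3 + 6.4 + 6.4 + 4.9 + 7.4 + 4.9 + 12.0 + 7.8 + 9.0 + 8.5) / 11 = 7.4000
LCL = X̄̄ − A₃·s̄ = 472.5000 − 1.427 × 7.4000 = 461.9402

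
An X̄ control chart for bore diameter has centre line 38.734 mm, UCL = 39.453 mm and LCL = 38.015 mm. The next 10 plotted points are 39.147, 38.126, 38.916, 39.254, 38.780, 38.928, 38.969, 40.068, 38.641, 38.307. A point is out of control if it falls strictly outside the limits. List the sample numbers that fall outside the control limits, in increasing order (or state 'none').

Compare each point to [38.015, 39.453]: sample 8 = 40.068 > UCL.

8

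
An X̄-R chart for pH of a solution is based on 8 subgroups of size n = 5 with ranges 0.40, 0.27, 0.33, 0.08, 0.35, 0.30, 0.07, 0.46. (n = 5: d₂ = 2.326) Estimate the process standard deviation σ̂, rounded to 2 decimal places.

0.12

R̄ = (0.40 + 0.27 + 0.33 + 0.08 + 0.35 + 0.30 + 0.07 + 0.46) / 8 = 0.2825
σ̂ = R̄ / d₂ = 0.2825 / 2.326 = 0.1215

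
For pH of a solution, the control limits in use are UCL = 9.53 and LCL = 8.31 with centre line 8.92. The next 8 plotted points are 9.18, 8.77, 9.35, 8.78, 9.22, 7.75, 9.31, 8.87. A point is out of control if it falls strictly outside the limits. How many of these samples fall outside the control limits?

1

Compare each point to [8.31, 9.53]: sample 6 = 7.75 < LCL.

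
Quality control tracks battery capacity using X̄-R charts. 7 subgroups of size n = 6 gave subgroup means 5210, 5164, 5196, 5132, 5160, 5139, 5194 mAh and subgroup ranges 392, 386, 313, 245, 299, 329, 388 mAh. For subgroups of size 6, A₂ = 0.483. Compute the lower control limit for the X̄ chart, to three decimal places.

X̄̄ = (5210 + 5164 + 5196 + 5132 + 5160 + 5139 + 5194) / 7 = 36195.0000 / 7 = 5170.7143
R̄ = (392 + 386 + 313 + 245 + 299 + 329 + 388) / 7 = 2352.0000 / 7 = 336.0000
LCL = X̄̄ − A₂·R̄ = 5170.7143 − 0.483 × 336.0000 = 5008.4263

5008.426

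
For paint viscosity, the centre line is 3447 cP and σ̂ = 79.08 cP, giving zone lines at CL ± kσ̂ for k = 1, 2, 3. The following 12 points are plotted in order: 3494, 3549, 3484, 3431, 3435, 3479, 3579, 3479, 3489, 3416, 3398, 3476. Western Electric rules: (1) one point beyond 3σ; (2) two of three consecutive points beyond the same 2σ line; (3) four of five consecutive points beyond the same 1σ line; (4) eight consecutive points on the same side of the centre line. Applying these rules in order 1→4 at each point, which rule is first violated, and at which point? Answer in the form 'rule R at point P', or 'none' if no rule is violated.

Zone of each point (C = within 1σ̂, B = 1σ̂–2σ̂, A = 2σ̂–3σ̂, * = beyond 3σ̂; sign = side of CL): 1:+C, 2:+B, 3:+C, 4:-C, 5:-C, 6:+C, 7:+B, 8:+C, 9:+C, 10:-C, 11:-C, 12:+C
No rule fires across all 12 points.

none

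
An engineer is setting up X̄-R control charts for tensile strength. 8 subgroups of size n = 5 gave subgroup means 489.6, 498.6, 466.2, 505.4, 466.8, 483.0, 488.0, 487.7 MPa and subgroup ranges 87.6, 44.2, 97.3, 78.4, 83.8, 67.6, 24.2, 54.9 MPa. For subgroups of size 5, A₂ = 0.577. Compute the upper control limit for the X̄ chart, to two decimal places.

524.47

X̄̄ = (489.6 + 498.6 + 466.2 + 505.4 + 466.8 + 483.0 + 488.0 + 487.7) / 8 = 3885.3000 / 8 = 485.6625
R̄ = (87.6 + 44.2 + 97.3 + 78.4 + 83.8 + 67.6 + 24.2 + 54.9) / 8 = 538.0000 / 8 = 67.2500
UCL = X̄̄ + A₂·R̄ = 485.6625 + 0.577 × 67.2500 = 524.4658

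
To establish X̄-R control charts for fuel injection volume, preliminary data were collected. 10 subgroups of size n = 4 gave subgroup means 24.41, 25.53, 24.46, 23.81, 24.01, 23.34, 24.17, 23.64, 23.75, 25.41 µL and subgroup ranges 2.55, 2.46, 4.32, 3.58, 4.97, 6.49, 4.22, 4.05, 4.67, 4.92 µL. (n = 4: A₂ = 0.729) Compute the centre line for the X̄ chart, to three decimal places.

24.253

X̄̄ = (24.41 + 25.53 + 24.46 + 23.81 + 24.01 + 23.34 + 24.17 + 23.64 + 23.75 + 25.41) / 10 = 242.5300 / 10 = 24.2530
CL = X̄̄ = 24.2530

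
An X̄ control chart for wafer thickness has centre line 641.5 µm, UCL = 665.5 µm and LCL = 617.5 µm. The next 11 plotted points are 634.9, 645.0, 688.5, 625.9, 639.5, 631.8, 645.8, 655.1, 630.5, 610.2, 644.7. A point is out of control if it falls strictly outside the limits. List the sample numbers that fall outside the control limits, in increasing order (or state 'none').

Compare each point to [617.5, 665.5]: sample 3 = 688.5 > UCL; sample 10 = 610.2 < LCL.

3, 10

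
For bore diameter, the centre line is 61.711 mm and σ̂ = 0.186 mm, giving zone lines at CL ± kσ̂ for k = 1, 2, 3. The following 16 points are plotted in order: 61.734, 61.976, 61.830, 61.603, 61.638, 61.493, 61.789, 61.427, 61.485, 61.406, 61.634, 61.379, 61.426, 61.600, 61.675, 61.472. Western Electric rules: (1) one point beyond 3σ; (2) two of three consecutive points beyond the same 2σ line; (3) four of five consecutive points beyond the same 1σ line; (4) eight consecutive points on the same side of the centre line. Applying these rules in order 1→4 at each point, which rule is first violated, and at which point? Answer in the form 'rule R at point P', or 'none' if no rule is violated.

rule 3 at point 10

Zone of each point (C = within 1σ̂, B = 1σ̂–2σ̂, A = 2σ̂–3σ̂, * = beyond 3σ̂; sign = side of CL): 1:+C, 2:+B, 3:+C, 4:-C, 5:-C, 6:-B, 7:+C, 8:-B, 9:-B, 10:-B, 11:-C, 12:-B, 13:-B, 14:-C, 15:-C, 16:-B
Rule 3 (four of five consecutive points beyond the same 1σ limit) is satisfied at point 10.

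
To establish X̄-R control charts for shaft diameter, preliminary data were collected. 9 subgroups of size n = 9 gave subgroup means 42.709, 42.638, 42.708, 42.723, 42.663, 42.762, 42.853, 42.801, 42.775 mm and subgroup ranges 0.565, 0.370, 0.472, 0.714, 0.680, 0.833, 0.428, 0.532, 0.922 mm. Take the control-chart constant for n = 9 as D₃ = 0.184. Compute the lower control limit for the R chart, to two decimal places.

R̄ = (0.565 + 0.370 + 0.472 + 0.714 + 0.680 + 0.833 + 0.428 + 0.532 + 0.922) / 9 = 5.5160 / 9 = 0.6129
LCL_R = D₃·R̄ = 0.184 × 0.6129 = 0.1128

0.11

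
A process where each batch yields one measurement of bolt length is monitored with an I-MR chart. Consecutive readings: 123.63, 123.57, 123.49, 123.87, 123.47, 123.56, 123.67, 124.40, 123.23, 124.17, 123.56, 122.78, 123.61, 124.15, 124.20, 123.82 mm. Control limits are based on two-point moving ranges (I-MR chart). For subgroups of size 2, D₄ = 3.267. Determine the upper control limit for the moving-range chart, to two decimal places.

Moving ranges: 0.06, 0.08, 0.38, 0.40, 0.09, 0.11, 0.73, 1.17, 0.94, 0.61, 0.78, 0.83, 0.54, 0.05, 0.38; M̄R̄ = 7.1500 / 15 = 0.4767
UCL_MR = D₄·M̄R̄ = 3.267 × 0.4767 = 1.5573

1.56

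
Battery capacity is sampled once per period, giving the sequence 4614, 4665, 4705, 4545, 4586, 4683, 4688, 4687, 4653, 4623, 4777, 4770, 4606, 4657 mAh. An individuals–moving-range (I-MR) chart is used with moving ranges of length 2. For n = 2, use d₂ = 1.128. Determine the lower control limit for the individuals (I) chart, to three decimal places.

4490.531

X̄ = (4614 + 4665 + 4705 + 4545 + 4586 + 4683 + 4688 + 4687 + 4653 + 4623 + 4777 + 4770 + 4606 + 4657) / 14 = 4661.3571
Moving ranges: 51, 40, 160, 41, 97, 5, 1, 34, 30, 154, 7, 164, 51; M̄R̄ = 835.0000 / 13 = 64.2308
LCL = X̄ − 3·M̄R̄/d₂ = 4661.3571 − 3 × 64.2308 / 1.128 = 4490.5306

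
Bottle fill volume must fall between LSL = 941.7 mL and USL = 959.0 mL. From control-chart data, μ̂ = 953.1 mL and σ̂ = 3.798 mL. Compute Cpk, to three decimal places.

0.518

Cpu = (USL − μ̂) / (3σ̂) = (959.0 − 953.1) / (3 × 3.798) = 0.5178; Cpl = (μ̂ − LSL) / (3σ̂) = (953.1 − 941.7) / (3 × 3.798) = 1.0005; Cpk = min(Cpu, Cpl) = 0.5178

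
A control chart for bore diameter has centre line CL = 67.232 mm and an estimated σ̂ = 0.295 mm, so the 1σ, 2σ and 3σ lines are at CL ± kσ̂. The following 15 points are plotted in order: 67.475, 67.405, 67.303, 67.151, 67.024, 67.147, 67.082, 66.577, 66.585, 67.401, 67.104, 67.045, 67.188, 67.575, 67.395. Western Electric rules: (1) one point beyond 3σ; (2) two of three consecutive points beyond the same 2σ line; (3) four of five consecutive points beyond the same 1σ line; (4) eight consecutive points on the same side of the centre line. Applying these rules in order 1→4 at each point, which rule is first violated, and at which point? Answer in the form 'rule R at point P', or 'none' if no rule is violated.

Zone of each point (C = within 1σ̂, B = 1σ̂–2σ̂, A = 2σ̂–3σ̂, * = beyond 3σ̂; sign = side of CL): 1:+C, 2:+C, 3:+C, 4:-C, 5:-C, 6:-C, 7:-C, 8:-A, 9:-A, 10:+C, 11:-C, 12:-C, 13:-C, 14:+B, 15:+C
Rule 2 (two of three consecutive points beyond the same 2σ limit) is satisfied at point 9.

rule 2 at point 9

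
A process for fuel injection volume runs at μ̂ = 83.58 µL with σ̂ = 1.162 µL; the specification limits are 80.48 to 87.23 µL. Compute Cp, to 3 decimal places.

0.968

Cp = (USL − LSL) / (6σ̂) = (87.23 − 80.48) / (6 × 1.162) = 6.7500 / 6.9720 = 0.9682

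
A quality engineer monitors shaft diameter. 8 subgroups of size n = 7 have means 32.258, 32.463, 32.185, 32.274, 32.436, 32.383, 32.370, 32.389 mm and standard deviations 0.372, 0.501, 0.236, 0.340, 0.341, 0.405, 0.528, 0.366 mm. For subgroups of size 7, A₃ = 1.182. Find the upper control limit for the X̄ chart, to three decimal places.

X̄̄ = (32.258 + 32.463 + 32.185 + 32.274 + 32.436 + 32.383 + 32.370 + 32.389) / 8 = 32.3448
s̄ = (0.372 + 0.501 + 0.236 + 0.340 + 0.341 + 0.405 + 0.528 + 0.366) / 8 = 0.3861
UCL = X̄̄ + A₃·s̄ = 32.3448 + 1.182 × 0.3861 = 32.8011

32.801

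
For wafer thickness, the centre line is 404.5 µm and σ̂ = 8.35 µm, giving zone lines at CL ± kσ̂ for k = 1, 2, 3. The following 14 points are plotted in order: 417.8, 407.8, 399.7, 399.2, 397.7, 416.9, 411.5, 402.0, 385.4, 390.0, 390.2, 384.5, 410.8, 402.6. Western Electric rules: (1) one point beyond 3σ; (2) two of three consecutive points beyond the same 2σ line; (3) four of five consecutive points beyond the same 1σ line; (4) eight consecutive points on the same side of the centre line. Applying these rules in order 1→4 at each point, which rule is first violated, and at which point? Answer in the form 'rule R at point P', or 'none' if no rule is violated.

rule 3 at point 12

Zone of each point (C = within 1σ̂, B = 1σ̂–2σ̂, A = 2σ̂–3σ̂, * = beyond 3σ̂; sign = side of CL): 1:+B, 2:+C, 3:-C, 4:-C, 5:-C, 6:+B, 7:+C, 8:-C, 9:-A, 10:-B, 11:-B, 12:-A, 13:+C, 14:-C
Rule 3 (four of five consecutive points beyond the same 1σ limit) is satisfied at point 12.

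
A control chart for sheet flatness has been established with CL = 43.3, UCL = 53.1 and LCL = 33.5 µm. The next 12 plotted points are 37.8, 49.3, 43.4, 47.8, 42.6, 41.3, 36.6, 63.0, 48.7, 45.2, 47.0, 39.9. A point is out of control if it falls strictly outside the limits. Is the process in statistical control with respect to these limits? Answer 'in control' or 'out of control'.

Compare each point to [33.5, 53.1]: sample 8 = 63.0 > UCL.

out of control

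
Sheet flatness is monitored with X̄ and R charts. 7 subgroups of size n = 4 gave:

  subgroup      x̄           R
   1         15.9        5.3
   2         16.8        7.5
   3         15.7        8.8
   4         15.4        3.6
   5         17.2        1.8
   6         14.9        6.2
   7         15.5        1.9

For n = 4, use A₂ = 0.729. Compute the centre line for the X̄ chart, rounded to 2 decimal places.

15.91

X̄̄ = (15.9 + 16.8 + 15.7 + 15.4 + 17.2 + 14.9 + 15.5) / 7 = 111.4000 / 7 = 15.9143
CL = X̄̄ = 15.9143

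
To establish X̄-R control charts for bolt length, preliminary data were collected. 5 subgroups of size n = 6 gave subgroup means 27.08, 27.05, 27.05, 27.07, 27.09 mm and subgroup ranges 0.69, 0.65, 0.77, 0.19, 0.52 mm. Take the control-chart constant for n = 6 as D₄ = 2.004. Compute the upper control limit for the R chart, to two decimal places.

R̄ = (0.69 + 0.65 + 0.77 + 0.19 + 0.52) / 5 = 2.8200 / 5 = 0.5640
UCL_R = D₄·R̄ = 2.004 × 0.5640 = 1.1303

1.13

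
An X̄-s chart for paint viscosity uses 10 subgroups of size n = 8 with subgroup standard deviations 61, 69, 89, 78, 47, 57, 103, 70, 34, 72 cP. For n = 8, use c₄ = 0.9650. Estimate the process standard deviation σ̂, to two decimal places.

70.47

s̄ = (61 + 69 + 89 + 78 + 47 + 57 + 103 + 70 + 34 + 72) / 10 = 68.0000
σ̂ = s̄ / c₄ = 68.0000 / 0.9650 = 70.4663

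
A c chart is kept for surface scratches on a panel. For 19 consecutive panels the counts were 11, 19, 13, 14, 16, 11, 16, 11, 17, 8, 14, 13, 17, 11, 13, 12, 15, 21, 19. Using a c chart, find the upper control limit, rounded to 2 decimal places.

c̄ = (11 + 19 + 13 + 14 + 16 + 11 + 16 + 11 + 17 + 8 + 14 + 13 + 17 + 11 + 13 + 12 + 15 + 21 + 19) / 19 = 271 / 19 = 14.2632
UCL = c̄ + 3√c̄ = 14.2632 + 3 × √14.2632 = 14.2632 + 3 × 3.7767 = 25.5931

25.59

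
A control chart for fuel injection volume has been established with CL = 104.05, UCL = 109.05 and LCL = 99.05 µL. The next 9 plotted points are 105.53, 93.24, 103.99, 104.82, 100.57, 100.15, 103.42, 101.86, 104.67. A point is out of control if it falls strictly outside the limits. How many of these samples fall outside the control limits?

Compare each point to [99.05, 109.05]: sample 2 = 93.24 < LCL.

1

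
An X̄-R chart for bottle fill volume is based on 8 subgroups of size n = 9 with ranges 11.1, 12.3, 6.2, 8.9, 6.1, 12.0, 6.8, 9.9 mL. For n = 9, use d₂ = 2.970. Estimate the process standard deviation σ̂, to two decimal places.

R̄ = (11.1 + 12.3 + 6.2 + 8.9 + 6.1 + 12.0 + 6.8 + 9.9) / 8 = 9.1625
σ̂ = R̄ / d₂ = 9.1625 / 2.970 = 3.0850

3.09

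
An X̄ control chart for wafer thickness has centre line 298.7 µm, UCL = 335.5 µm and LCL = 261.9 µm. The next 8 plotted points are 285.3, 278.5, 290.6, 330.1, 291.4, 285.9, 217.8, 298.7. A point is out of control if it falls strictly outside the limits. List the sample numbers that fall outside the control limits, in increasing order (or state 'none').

7

Compare each point to [261.9, 335.5]: sample 7 = 217.8 < LCL.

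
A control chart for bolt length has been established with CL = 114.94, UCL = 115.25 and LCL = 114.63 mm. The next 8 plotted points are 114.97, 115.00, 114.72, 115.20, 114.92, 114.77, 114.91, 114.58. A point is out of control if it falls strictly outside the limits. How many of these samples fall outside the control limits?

Compare each point to [114.63, 115.25]: sample 8 = 114.58 < LCL.

1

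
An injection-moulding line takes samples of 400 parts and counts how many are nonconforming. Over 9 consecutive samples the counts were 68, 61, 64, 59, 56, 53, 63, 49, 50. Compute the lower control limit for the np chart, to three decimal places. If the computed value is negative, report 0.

36.968

p̄ = Σdᵢ / (k·n) = 523 / (9 × 400) = 0.14528
LCL = np̄ − 3·√(np̄(1−p̄)) = 58.1111 − 3 × 7.0476 = 36.9683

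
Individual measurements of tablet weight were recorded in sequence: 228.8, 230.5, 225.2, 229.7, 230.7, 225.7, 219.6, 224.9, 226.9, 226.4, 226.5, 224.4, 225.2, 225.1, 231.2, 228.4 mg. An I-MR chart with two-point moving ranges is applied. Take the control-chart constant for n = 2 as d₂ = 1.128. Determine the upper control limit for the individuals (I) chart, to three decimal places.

X̄ = (228.8 + 230.5 + 225.2 + 229.7 + 230.7 + 225.7 + 219.6 + 224.9 + 226.9 + 226.4 + 226.5 + 224.4 + 225.2 + 225.1 + 231.2 + 228.4) / 16 = 226.8250
Moving ranges: 1.7, 5.3, 4.5, 1.0, 5.0, 6.1, 5.3, 2.0, 0.5, 0.1, 2.1, 0.8, 0.1, 6.1, 2.8; M̄R̄ = 43.4000 / 15 = 2.8933
UCL = X̄ + 3·M̄R̄/d₂ = 226.8250 + 3 × 2.8933 / 1.128 = 234.5200

234.520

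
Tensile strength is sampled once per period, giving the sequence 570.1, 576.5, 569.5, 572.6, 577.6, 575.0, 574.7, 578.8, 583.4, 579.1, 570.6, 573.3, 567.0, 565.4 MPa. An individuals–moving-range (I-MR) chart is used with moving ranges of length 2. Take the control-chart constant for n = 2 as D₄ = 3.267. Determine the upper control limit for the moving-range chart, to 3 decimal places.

Moving ranges: 6.4, 7.0, 3.1, 5.0, 2.6, 0.3, 4.1, 4.6, 4.3, 8.5, 2.7, 6.3, 1.6; M̄R̄ = 56.5000 / 13 = 4.3462
UCL_MR = D₄·M̄R̄ = 3.267 × 4.3462 = 14.1989

14.199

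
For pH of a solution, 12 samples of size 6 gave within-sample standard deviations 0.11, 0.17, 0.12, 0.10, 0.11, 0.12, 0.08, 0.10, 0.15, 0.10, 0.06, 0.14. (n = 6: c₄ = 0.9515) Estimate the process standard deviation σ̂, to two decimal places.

s̄ = (0.11 + 0.17 + 0.12 + 0.10 + 0.11 + 0.12 + 0.08 + 0.10 + 0.15 + 0.10 + 0.06 + 0.14) / 12 = 0.1133
σ̂ = s̄ / c₄ = 0.1133 / 0.9515 = 0.1191

0.12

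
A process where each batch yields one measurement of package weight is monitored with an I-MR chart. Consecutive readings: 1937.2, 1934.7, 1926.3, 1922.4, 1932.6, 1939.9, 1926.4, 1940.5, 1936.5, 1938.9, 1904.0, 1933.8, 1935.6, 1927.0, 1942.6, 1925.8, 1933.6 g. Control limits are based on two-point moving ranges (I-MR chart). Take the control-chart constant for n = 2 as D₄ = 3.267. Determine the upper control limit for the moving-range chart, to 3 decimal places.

37.080

Moving ranges: 2.5, 8.4, 3.9, 10.2, 7.3, 13.5, 14.1, 4.0, 2.4, 34.9, 29.8, 1.8, 8.6, 15.6, 16.8, 7.8; M̄R̄ = 181.6000 / 16 = 11.3500
UCL_MR = D₄·M̄R̄ = 3.267 × 11.3500 = 37.0804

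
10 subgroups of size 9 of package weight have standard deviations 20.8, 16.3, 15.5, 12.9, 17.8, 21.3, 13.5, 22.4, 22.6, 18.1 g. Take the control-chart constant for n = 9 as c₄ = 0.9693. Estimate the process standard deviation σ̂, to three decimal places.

s̄ = (20.8 + 16.3 + 15.5 + 12.9 + 17.8 + 21.3 + 13.5 + 22.4 + 22.6 + 18.1) / 10 = 18.1200
σ̂ = s̄ / c₄ = 18.1200 / 0.9693 = 18.6939

18.694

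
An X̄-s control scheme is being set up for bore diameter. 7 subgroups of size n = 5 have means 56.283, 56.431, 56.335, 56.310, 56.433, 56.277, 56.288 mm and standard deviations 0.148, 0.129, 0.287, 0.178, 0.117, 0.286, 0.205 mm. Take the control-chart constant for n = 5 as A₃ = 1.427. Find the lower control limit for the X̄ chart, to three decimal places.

X̄̄ = (56.283 + 56.431 + 56.335 + 56.310 + 56.433 + 56.277 + 56.288) / 7 = 56.3367
s̄ = (0.148 + 0.129 + 0.287 + 0.178 + 0.117 + 0.286 + 0.205) / 7 = 0.1929
LCL = X̄̄ − A₃·s̄ = 56.3367 − 1.427 × 0.1929 = 56.0615

56.062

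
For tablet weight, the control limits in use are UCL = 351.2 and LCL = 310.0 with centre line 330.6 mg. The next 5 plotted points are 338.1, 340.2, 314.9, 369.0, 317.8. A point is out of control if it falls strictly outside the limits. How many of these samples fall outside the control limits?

Compare each point to [310.0, 351.2]: sample 4 = 369.0 > UCL.

1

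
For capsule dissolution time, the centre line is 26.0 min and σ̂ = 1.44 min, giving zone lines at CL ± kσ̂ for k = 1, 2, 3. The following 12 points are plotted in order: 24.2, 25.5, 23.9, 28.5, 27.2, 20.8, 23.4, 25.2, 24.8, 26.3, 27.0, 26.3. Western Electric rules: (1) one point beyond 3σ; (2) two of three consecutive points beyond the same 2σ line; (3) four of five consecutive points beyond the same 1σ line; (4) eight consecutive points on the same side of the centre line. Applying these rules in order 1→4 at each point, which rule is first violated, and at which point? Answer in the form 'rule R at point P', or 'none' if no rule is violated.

rule 1 at point 6

Zone of each point (C = within 1σ̂, B = 1σ̂–2σ̂, A = 2σ̂–3σ̂, * = beyond 3σ̂; sign = side of CL): 1:-B, 2:-C, 3:-B, 4:+B, 5:+C, 6:-*, 7:-B, 8:-C, 9:-C, 10:+C, 11:+C, 12:+C
Rule 1 (one point beyond the 3σ limits) is satisfied at point 6.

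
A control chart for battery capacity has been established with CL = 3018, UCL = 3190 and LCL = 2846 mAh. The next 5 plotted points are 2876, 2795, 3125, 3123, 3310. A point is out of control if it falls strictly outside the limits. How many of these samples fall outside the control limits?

Compare each point to [2846, 3190]: sample 2 = 2795 < LCL; sample 5 = 3310 > UCL.

2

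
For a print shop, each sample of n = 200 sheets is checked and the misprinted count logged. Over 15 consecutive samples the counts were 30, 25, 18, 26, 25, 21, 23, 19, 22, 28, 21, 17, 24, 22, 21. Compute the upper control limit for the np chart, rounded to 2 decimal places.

p̄ = Σdᵢ / (k·n) = 342 / (15 × 200) = 0.11400
UCL = np̄ + 3·√(np̄(1−p̄)) = 22.8000 + 3 × √(22.8000×0.88600) = 22.8000 + 3 × 4.4945 = 36.2836

36.28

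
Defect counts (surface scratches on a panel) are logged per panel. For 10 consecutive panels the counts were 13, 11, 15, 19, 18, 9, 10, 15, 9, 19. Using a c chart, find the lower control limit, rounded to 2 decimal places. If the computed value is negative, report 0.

2.66

c̄ = (13 + 11 + 15 + 19 + 18 + 9 + 10 + 15 + 9 + 19) / 10 = 138 / 10 = 13.8000
LCL = c̄ − 3√c̄ = 13.8000 − 3 × 3.7148 = 2.6555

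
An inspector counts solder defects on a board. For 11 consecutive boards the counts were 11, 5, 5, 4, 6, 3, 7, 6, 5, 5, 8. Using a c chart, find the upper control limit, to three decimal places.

13.202

c̄ = (11 + 5 + 5 + 4 + 6 + 3 + 7 + 6 + 5 + 5 + 8) / 11 = 65 / 11 = 5.9091
UCL = c̄ + 3√c̄ = 5.9091 + 3 × √5.9091 = 5.9091 + 3 × 2.4309 = 13.2017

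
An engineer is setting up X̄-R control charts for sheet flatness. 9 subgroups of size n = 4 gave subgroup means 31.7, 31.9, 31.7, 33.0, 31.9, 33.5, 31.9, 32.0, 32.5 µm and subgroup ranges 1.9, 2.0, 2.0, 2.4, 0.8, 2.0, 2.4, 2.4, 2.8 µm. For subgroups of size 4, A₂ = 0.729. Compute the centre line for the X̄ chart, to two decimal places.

32.23

X̄̄ = (31.7 + 31.9 + 31.7 + 33.0 + 31.9 + 33.5 + 31.9 + 32.0 + 32.5) / 9 = 290.1000 / 9 = 32.2333
CL = X̄̄ = 32.2333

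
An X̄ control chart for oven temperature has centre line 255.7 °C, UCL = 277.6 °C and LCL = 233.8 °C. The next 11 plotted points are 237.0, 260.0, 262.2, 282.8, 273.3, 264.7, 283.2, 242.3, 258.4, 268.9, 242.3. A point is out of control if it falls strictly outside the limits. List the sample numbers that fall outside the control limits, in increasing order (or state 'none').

4, 7

Compare each point to [233.8, 277.6]: sample 4 = 282.8 > UCL; sample 7 = 283.2 > UCL.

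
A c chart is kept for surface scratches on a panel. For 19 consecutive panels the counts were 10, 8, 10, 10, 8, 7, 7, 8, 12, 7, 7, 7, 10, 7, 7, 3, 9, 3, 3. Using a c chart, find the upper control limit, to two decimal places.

15.76

c̄ = (10 + 8 + 10 + 10 + 8 + 7 + 7 + 8 + 12 + 7 + 7 + 7 + 10 + 7 + 7 + 3 + 9 + 3 + 3) / 19 = 143 / 19 = 7.5263
UCL = c̄ + 3√c̄ = 7.5263 + 3 × √7.5263 = 7.5263 + 3 × 2.7434 = 15.7566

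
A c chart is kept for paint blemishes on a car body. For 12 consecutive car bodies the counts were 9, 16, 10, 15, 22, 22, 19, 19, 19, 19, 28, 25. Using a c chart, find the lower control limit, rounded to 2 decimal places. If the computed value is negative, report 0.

c̄ = (9 + 16 + 10 + 15 + 22 + 22 + 19 + 19 + 19 + 19 + 28 + 25) / 12 = 223 / 12 = 18.5833
LCL = c̄ − 3√c̄ = 18.5833 − 3 × 4.3108 = 5.6508

5.65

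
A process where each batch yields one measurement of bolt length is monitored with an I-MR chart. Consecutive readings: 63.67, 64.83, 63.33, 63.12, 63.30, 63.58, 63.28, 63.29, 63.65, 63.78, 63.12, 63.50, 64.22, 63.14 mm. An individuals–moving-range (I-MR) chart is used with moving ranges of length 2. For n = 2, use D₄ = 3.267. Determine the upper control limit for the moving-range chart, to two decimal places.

Moving ranges: 1.16, 1.50, 0.21, 0.18, 0.28, 0.30, 0.01, 0.36, 0.13, 0.66, 0.38, 0.72, 1.08; M̄R̄ = 6.9700 / 13 = 0.5362
UCL_MR = D₄·M̄R̄ = 3.267 × 0.5362 = 1.7516

1.75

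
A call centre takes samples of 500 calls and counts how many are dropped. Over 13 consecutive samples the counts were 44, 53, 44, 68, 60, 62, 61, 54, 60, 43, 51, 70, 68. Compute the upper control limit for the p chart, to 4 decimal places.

0.1561

p̄ = Σdᵢ / (k·n) = 738 / (13 × 500) = 0.11354
UCL = p̄ + 3·√(p̄(1−p̄)/n) = 0.11354 + 3 × √(0.11354×0.88646/500) = 0.11354 + 3 × 0.01419 = 0.15610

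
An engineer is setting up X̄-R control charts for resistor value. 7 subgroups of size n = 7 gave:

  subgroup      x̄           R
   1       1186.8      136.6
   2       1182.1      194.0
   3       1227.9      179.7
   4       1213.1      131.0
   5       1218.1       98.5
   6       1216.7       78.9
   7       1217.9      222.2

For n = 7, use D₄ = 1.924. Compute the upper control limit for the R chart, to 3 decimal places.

R̄ = (136.6 + 194.0 + 179.7 + 131.0 + 98.5 + 78.9 + 222.2) / 7 = 1040.9000 / 7 = 148.7000
UCL_R = D₄·R̄ = 1.924 × 148.7000 = 286.0988

286.099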